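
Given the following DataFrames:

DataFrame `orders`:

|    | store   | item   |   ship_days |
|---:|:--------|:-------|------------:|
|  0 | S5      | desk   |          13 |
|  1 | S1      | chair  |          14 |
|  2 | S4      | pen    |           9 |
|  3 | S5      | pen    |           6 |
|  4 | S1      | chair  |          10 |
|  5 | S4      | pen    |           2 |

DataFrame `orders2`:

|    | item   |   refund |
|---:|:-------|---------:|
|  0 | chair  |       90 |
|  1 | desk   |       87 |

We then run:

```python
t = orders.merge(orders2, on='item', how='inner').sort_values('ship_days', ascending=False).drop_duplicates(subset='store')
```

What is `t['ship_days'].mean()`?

13.5

merge on 'item' (how='inner') → 3 rows:
  store   item  ship_days  refund
0    S5   desk         13      87
1    S1  chair         14      90
2    S1  chair         10      90
sort by ship_days descending:
  store   item  ship_days  refund
1    S1  chair         14      90
0    S5   desk         13      87
2    S1  chair         10      90
drop duplicate store (keep=first):
  store   item  ship_days  refund
1    S1  chair         14      90
0    S5   desk         13      87
Reading off the mean of column 'ship_days', we get 13.5.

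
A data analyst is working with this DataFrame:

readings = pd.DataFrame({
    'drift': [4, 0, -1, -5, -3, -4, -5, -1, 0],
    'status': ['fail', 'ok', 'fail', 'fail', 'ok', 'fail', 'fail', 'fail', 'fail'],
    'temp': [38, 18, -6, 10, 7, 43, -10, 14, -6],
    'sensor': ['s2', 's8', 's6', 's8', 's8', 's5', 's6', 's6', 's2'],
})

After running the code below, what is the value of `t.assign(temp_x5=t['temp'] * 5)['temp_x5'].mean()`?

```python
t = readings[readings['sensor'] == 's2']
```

filter rows where sensor == 's2':
   drift status  temp sensor
0      4   fail    38     s2
8      0   fail    -6     s2
add column temp_x5 = t['temp'] * 5:
   drift status  temp sensor  temp_x5
0      4   fail    38     s2      190
8      0   fail    -6     s2      -30

80.0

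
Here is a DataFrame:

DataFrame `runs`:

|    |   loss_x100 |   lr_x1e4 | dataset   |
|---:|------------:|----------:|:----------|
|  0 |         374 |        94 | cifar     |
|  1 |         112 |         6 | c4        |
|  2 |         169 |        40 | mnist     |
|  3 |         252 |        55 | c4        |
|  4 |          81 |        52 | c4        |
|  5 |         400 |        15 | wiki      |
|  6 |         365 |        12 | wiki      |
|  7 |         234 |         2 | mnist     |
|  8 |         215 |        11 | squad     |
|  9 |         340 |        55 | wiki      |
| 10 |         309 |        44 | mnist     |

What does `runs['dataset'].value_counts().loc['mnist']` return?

3

value_counts of dataset:
dataset
c4       3
mnist    3
wiki     3
cifar    1
squad    1
Name: count, dtype: int64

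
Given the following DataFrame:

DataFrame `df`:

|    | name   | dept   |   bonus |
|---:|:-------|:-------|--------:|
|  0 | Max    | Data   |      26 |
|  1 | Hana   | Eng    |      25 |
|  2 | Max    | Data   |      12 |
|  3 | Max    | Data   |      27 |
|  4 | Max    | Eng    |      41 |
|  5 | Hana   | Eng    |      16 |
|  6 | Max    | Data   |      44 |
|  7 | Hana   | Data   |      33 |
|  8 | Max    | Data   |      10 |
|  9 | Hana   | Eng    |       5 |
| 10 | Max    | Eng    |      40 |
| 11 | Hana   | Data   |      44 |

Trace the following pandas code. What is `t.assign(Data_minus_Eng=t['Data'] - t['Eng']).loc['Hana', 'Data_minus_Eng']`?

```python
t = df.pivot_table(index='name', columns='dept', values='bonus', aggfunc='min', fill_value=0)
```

pivot: rows=name, cols=dept, min(bonus):
dept  Data  Eng
name           
Hana    33    5
Max     10   40
add column Data_minus_Eng = t['Data'] - t['Eng']:
dept  Data  Eng  Data_minus_Eng
name                           
Hana    33    5              28
Max     10   40             -30

28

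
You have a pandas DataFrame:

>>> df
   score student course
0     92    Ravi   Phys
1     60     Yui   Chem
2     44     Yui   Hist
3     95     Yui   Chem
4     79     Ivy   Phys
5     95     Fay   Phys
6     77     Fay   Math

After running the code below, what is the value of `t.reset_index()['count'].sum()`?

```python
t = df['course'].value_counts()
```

7

value_counts of course:
course
Phys    3
Chem    2
Hist    1
Math    1
Name: count, dtype: int64
reset_index():
  course  count
0   Phys      3
1   Chem      2
2   Hist      1
3   Math      1
Taking the sum of column 'count' gives 7.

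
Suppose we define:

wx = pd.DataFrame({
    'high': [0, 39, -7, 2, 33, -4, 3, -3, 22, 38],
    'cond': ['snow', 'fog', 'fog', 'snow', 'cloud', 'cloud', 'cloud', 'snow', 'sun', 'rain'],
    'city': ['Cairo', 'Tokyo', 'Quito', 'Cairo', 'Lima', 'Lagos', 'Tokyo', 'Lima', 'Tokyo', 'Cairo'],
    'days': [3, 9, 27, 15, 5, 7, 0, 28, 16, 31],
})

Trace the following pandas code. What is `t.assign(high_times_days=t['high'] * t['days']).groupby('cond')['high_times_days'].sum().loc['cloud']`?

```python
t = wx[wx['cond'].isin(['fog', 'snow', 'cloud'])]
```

filter rows where cond in ['fog', 'snow', 'cloud']:
   high   cond   city  days
0     0   snow  Cairo     3
1    39    fog  Tokyo     9
2    -7    fog  Quito    27
3     2   snow  Cairo    15
4    33  cloud   Lima     5
5    -4  cloud  Lagos     7
6     3  cloud  Tokyo     0
7    -3   snow   Lima    28
add column high_times_days = t['high'] * t['days']:
   high   cond   city  days  high_times_days
0     0   snow  Cairo     3                0
1    39    fog  Tokyo     9              351
2    -7    fog  Quito    27             -189
3     2   snow  Cairo    15               30
4    33  cloud   Lima     5              165
5    -4  cloud  Lagos     7              -28
6     3  cloud  Tokyo     0                0
7    -3   snow   Lima    28              -84
group by cond, sum of high_times_days:
cond
cloud    137
fog      162
snow     -54
Name: high_times_days, dtype: int64
So loc['cloud'] = 137.

137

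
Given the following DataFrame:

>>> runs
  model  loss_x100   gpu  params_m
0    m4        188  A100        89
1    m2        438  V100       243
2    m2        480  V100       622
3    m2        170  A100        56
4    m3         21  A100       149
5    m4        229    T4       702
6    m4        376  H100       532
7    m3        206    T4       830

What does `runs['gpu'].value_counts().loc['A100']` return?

value_counts of gpu:
gpu
A100    3
V100    2
T4      2
H100    1
Name: count, dtype: int64

3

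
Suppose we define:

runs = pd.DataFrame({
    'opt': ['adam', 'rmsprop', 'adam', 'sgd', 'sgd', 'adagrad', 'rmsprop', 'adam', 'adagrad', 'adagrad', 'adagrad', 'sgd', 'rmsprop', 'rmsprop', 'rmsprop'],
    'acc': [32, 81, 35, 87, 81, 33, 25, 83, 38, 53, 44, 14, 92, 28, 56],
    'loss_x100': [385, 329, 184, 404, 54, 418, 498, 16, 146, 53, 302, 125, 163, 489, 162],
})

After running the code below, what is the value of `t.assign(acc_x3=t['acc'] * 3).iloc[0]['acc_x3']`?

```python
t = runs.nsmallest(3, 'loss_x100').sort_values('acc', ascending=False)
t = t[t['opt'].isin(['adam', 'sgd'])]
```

take 3 rows with smallest loss_x100:
       opt  acc  loss_x100
7     adam   83         16
9  adagrad   53         53
4      sgd   81         54
sort by acc descending:
       opt  acc  loss_x100
7     adam   83         16
4      sgd   81         54
9  adagrad   53         53
filter rows where opt in ['adam', 'sgd']:
    opt  acc  loss_x100
7  adam   83         16
4   sgd   81         54
add column acc_x3 = t['acc'] * 3:
    opt  acc  loss_x100  acc_x3
7  adam   83         16     249
4   sgd   81         54     243
Reading off the value at position 0, column 'acc_x3', we get 249.

249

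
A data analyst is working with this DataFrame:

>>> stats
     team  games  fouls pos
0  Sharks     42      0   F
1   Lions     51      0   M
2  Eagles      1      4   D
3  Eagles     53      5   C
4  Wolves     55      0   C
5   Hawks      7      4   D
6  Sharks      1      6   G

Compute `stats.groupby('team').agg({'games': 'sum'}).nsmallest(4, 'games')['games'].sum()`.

155

group by team, sum of games:
        games
team         
Eagles     54
Hawks       7
Lions      51
Sharks     43
Wolves     55
take 4 rows with smallest games:
        games
team         
Hawks       7
Sharks     43
Lions      51
Eagles     54
Hence 155.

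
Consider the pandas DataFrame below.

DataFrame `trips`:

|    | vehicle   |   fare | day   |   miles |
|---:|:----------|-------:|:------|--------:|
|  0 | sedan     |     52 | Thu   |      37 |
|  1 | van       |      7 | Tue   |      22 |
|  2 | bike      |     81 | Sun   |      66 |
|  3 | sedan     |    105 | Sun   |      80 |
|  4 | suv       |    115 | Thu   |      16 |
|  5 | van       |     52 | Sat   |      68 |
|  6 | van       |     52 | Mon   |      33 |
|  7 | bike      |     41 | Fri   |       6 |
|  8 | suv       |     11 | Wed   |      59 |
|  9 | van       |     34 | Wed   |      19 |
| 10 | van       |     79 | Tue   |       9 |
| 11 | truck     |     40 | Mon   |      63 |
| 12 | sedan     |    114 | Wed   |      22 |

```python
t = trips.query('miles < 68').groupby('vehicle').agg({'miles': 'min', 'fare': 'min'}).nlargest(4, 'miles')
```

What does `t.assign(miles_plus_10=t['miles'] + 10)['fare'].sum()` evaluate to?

filter rows where miles < 68:
   vehicle  fare  day  miles
0    sedan    52  Thu     37
1      van     7  Tue     22
2     bike    81  Sun     66
4      suv   115  Thu     16
6      van    52  Mon     33
7     bike    41  Fri      6
8      suv    11  Wed     59
9      van    34  Wed     19
10     van    79  Tue      9
11   truck    40  Mon     63
12   sedan   114  Wed     22
group by vehicle: min(miles), min(fare):
         miles  fare
vehicle             
bike         6    41
sedan       22    52
suv         16    11
truck       63    40
van          9     7
take 4 rows with largest miles:
         miles  fare
vehicle             
truck       63    40
sedan       22    52
suv         16    11
van          9     7
add column miles_plus_10 = t['miles'] + 10:
         miles  fare  miles_plus_10
vehicle                            
truck       63    40             73
sedan       22    52             32
suv         16    11             26
van          9     7             19
Hence 110.

110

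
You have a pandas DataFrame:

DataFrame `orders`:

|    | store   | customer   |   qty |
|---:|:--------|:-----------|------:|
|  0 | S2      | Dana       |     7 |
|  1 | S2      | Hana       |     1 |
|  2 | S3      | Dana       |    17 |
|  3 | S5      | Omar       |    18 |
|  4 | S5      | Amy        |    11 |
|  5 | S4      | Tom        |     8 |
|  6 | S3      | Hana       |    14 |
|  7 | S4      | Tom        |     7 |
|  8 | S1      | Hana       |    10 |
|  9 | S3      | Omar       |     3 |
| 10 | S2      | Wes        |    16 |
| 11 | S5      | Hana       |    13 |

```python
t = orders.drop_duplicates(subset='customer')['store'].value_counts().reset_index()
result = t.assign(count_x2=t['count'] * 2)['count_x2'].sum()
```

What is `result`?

12

drop duplicate customer (keep=first):
   store customer  qty
0     S2     Dana    7
1     S2     Hana    1
3     S5     Omar   18
4     S5      Amy   11
5     S4      Tom    8
10    S2      Wes   16
value_counts of store:
store
S2    3
S5    2
S4    1
Name: count, dtype: int64
reset_index():
  store  count
0    S2      3
1    S5      2
2    S4      1
add column count_x2 = t['count'] * 2:
  store  count  count_x2
0    S2      3         6
1    S5      2         4
2    S4      1         2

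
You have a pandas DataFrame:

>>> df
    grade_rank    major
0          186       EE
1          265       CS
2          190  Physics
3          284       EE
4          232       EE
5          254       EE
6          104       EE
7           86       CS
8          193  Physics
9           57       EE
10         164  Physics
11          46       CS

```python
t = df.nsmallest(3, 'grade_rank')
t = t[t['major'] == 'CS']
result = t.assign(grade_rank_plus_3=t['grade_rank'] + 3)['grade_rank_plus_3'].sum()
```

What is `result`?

138

take 3 rows with smallest grade_rank:
    grade_rank major
11          46    CS
9           57    EE
7           86    CS
filter rows where major == 'CS':
    grade_rank major
11          46    CS
7           86    CS
add column grade_rank_plus_3 = t['grade_rank'] + 3:
    grade_rank major  grade_rank_plus_3
11          46    CS                 49
7           86    CS                 89
The sum of column 'grade_rank_plus_3' is 138.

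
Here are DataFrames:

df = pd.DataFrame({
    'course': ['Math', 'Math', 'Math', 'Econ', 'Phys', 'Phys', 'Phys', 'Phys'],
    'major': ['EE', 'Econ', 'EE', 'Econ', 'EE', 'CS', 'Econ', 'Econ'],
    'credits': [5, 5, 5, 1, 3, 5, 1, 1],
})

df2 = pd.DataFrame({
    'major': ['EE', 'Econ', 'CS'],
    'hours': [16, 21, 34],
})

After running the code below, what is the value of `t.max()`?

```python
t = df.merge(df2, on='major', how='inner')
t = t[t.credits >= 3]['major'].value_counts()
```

merge on 'major' (how='inner') → 8 rows:
  course major  credits  hours
0   Math    EE        5     16
1   Math  Econ        5     21
2   Math    EE        5     16
3   Econ  Econ        1     21
4   Phys    EE        3     16
5   Phys    CS        5     34
6   Phys  Econ        1     21
7   Phys  Econ        1     21
filter rows where credits >= 3:
  course major  credits  hours
0   Math    EE        5     16
1   Math  Econ        5     21
2   Math    EE        5     16
4   Phys    EE        3     16
5   Phys    CS        5     34
value_counts of major:
major
EE      3
Econ    1
CS      1
Name: count, dtype: int64

3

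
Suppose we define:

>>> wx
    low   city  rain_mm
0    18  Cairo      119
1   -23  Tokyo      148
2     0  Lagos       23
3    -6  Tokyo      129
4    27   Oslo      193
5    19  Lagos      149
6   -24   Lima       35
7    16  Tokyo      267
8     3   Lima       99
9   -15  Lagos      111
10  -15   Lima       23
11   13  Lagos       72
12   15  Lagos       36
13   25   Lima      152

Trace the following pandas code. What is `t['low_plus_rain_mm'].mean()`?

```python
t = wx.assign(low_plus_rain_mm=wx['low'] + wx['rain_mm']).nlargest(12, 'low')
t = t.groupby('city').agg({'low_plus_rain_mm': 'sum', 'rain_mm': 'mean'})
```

294.6

add column low_plus_rain_mm = wx['low'] + wx['rain_mm']:
    low   city  rain_mm  low_plus_rain_mm
0    18  Cairo      119               137
1   -23  Tokyo      148               125
2     0  Lagos       23                23
3    -6  Tokyo      129               123
4    27   Oslo      193               220
5    19  Lagos      149               168
6   -24   Lima       35                11
7    16  Tokyo      267               283
8     3   Lima       99               102
9   -15  Lagos      111                96
10  -15   Lima       23                 8
11   13  Lagos       72                85
12   15  Lagos       36                51
13   25   Lima      152               177
take 12 rows with largest low:
    low   city  rain_mm  low_plus_rain_mm
4    27   Oslo      193               220
13   25   Lima      152               177
5    19  Lagos      149               168
0    18  Cairo      119               137
7    16  Tokyo      267               283
12   15  Lagos       36                51
11   13  Lagos       72                85
8     3   Lima       99               102
2     0  Lagos       23                23
3    -6  Tokyo      129               123
9   -15  Lagos      111                96
10  -15   Lima       23                 8
group by city: sum(low_plus_rain_mm), mean(rain_mm):
       low_plus_rain_mm     rain_mm
city                               
Cairo               137  119.000000
Lagos               423   78.200000
Lima                287   91.333333
Oslo                220  193.000000
Tokyo               406  198.000000
Hence 294.6.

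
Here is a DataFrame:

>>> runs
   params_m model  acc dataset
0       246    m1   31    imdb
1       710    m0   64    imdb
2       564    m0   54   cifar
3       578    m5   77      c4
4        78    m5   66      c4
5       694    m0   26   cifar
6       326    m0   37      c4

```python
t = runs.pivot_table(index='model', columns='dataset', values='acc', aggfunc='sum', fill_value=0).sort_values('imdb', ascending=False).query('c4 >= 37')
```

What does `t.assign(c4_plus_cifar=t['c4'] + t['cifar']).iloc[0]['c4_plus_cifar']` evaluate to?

117

pivot: rows=model, cols=dataset, sum(acc):
dataset   c4  cifar  imdb
model                    
m0        37     80    64
m1         0      0    31
m5       143      0     0
sort by imdb descending:
dataset   c4  cifar  imdb
model                    
m0        37     80    64
m1         0      0    31
m5       143      0     0
filter rows where c4 >= 37:
dataset   c4  cifar  imdb
model                    
m0        37     80    64
m5       143      0     0
add column c4_plus_cifar = t['c4'] + t['cifar']:
dataset   c4  cifar  imdb  c4_plus_cifar
model                                   
m0        37     80    64            117
m5       143      0     0            143
The value at position 0, column 'c4_plus_cifar' is 117.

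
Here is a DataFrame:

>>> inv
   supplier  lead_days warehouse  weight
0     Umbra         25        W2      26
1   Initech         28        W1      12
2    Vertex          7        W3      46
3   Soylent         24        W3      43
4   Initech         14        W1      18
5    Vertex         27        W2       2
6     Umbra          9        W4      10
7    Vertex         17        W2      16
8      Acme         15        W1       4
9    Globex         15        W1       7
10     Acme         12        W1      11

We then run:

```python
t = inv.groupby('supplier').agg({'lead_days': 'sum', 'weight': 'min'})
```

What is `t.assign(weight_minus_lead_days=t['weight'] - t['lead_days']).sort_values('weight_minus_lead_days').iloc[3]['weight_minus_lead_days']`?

-23

group by supplier: sum(lead_days), min(weight):
          lead_days  weight
supplier                   
Acme             27       4
Globex           15       7
Initech          42      12
Soylent          24      43
Umbra            34      10
Vertex           51       2
add column weight_minus_lead_days = t['weight'] - t['lead_days']:
          lead_days  weight  weight_minus_lead_days
supplier                                           
Acme             27       4                     -23
Globex           15       7                      -8
Initech          42      12                     -30
Soylent          24      43                      19
Umbra            34      10                     -24
Vertex           51       2                     -49
sort by weight_minus_lead_days:
          lead_days  weight  weight_minus_lead_days
supplier                                           
Vertex           51       2                     -49
Initech          42      12                     -30
Umbra            34      10                     -24
Acme             27       4                     -23
Globex           15       7                      -8
Soylent          24      43                      19
value at position 3, column 'weight_minus_lead_days' → -23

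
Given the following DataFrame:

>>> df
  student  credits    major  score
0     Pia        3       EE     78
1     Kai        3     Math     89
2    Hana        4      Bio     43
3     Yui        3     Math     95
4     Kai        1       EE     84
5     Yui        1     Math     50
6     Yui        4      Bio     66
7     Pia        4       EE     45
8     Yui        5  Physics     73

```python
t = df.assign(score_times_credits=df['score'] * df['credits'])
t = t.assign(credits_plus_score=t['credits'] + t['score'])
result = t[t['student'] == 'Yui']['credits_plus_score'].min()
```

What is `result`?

add column score_times_credits = df['score'] * df['credits']:
  student  credits    major  score  score_times_credits
0     Pia        3       EE     78                  234
1     Kai        3     Math     89                  267
2    Hana        4      Bio     43                  172
3     Yui        3     Math     95                  285
4     Kai        1       EE     84                   84
5     Yui        1     Math     50                   50
6     Yui        4      Bio     66                  264
7     Pia        4       EE     45                  180
8     Yui        5  Physics     73                  365
add column credits_plus_score = t['credits'] + t['score']:
  student  credits    major  score  score_times_credits  credits_plus_score
0     Pia        3       EE     78                  234                  81
1     Kai        3     Math     89                  267                  92
2    Hana        4      Bio     43                  172                  47
3     Yui        3     Math     95                  285                  98
4     Kai        1       EE     84                   84                  85
5     Yui        1     Math     50                   50                  51
6     Yui        4      Bio     66                  264                  70
7     Pia        4       EE     45                  180                  49
8     Yui        5  Physics     73                  365                  78
filter rows where student == 'Yui':
  student  credits    major  score  score_times_credits  credits_plus_score
3     Yui        3     Math     95                  285                  98
5     Yui        1     Math     50                   50                  51
6     Yui        4      Bio     66                  264                  70
8     Yui        5  Physics     73                  365                  78
So min() = 51.

51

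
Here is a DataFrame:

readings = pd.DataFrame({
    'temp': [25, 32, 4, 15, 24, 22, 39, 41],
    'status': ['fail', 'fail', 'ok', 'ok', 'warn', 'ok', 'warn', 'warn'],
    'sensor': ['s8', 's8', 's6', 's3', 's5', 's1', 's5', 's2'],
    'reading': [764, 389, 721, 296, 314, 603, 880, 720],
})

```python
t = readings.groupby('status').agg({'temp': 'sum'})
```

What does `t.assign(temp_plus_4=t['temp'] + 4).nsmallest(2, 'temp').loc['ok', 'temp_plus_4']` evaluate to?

group by status, sum of temp:
        temp
status      
fail      57
ok        41
warn     104
add column temp_plus_4 = t['temp'] + 4:
        temp  temp_plus_4
status                   
fail      57           61
ok        41           45
warn     104          108
take 2 rows with smallest temp:
        temp  temp_plus_4
status                   
ok        41           45
fail      57           61
value at row 'ok', column 'temp_plus_4' → 45

45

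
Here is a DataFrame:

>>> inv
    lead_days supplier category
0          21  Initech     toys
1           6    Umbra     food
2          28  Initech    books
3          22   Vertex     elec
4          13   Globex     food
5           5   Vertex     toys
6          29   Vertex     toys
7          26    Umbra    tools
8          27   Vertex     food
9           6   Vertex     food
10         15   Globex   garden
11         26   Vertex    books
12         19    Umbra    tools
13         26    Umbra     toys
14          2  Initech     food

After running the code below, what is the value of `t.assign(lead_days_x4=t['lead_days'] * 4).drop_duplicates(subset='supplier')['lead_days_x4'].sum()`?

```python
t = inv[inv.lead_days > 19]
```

filter rows where lead_days > 19:
    lead_days supplier category
0          21  Initech     toys
2          28  Initech    books
3          22   Vertex     elec
6          29   Vertex     toys
7          26    Umbra    tools
8          27   Vertex     food
11         26   Vertex    books
13         26    Umbra     toys
add column lead_days_x4 = t['lead_days'] * 4:
    lead_days supplier category  lead_days_x4
0          21  Initech     toys            84
2          28  Initech    books           112
3          22   Vertex     elec            88
6          29   Vertex     toys           116
7          26    Umbra    tools           104
8          27   Vertex     food           108
11         26   Vertex    books           104
13         26    Umbra     toys           104
drop duplicate supplier (keep=first):
   lead_days supplier category  lead_days_x4
0         21  Initech     toys            84
3         22   Vertex     elec            88
7         26    Umbra    tools           104
Then the sum of column 'lead_days_x4': 276

276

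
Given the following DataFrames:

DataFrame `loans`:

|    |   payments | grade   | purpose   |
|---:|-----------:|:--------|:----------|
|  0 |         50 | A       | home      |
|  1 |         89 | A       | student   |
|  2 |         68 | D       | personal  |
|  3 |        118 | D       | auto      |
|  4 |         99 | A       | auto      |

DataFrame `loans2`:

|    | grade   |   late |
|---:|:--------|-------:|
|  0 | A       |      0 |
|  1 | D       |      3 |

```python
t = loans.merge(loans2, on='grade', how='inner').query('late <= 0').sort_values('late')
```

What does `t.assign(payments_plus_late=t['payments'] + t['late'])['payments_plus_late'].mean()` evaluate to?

79.3333333333

merge on 'grade' (how='inner') → 5 rows:
   payments grade   purpose  late
0        50     A      home     0
1        89     A   student     0
2        68     D  personal     3
3       118     D      auto     3
4        99     A      auto     0
filter rows where late <= 0:
   payments grade  purpose  late
0        50     A     home     0
1        89     A  student     0
4        99     A     auto     0
sort by late:
   payments grade  purpose  late
0        50     A     home     0
1        89     A  student     0
4        99     A     auto     0
add column payments_plus_late = t['payments'] + t['late']:
   payments grade  purpose  late  payments_plus_late
0        50     A     home     0                  50
1        89     A  student     0                  89
4        99     A     auto     0                  99
So mean() = 79.3333333333.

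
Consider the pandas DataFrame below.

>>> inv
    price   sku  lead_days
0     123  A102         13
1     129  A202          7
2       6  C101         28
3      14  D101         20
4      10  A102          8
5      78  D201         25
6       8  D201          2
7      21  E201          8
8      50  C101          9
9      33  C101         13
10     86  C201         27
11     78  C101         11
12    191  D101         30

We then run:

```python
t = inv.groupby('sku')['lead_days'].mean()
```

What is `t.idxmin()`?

A202

group by sku, mean of lead_days:
sku
A102    10.50
A202     7.00
C101    15.25
C201    27.00
D101    25.00
D201    13.50
E201     8.00
Name: lead_days, dtype: float64
So idxmin() = A202.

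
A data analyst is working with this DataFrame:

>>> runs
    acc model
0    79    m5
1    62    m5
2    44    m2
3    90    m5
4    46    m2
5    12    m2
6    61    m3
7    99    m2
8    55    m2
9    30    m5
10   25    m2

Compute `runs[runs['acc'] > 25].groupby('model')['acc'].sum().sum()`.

566

filter rows where acc > 25:
   acc model
0   79    m5
1   62    m5
2   44    m2
3   90    m5
4   46    m2
6   61    m3
7   99    m2
8   55    m2
9   30    m5
group by model, sum of acc:
model
m2    244
m3     61
m5    261
Name: acc, dtype: int64
Reading off the sum of the resulting series, we get 566.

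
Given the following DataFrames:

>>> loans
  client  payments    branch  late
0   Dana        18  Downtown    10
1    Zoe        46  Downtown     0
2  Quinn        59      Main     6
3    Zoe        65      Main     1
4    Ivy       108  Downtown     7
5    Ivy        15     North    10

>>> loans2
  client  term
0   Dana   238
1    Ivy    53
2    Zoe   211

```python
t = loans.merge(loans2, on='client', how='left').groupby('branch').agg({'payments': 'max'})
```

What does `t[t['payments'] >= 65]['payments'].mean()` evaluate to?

merge on 'client' (how='left') → 6 rows:
  client  payments    branch  late   term
0   Dana        18  Downtown    10  238.0
1    Zoe        46  Downtown     0  211.0
2  Quinn        59      Main     6    NaN
3    Zoe        65      Main     1  211.0
4    Ivy       108  Downtown     7   53.0
5    Ivy        15     North    10   53.0
group by branch, max of payments:
          payments
branch            
Downtown       108
Main            65
North           15
filter rows where payments >= 65:
          payments
branch            
Downtown       108
Main            65
Hence 86.5.

86.5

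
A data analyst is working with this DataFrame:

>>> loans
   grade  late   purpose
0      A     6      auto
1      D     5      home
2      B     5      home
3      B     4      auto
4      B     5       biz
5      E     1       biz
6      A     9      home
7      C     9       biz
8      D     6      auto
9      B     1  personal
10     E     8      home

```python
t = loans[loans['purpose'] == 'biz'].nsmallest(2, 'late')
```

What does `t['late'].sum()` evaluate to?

filter rows where purpose == 'biz':
  grade  late purpose
4     B     5     biz
5     E     1     biz
7     C     9     biz
take 2 rows with smallest late:
  grade  late purpose
5     E     1     biz
4     B     5     biz
So sum() = 6.

6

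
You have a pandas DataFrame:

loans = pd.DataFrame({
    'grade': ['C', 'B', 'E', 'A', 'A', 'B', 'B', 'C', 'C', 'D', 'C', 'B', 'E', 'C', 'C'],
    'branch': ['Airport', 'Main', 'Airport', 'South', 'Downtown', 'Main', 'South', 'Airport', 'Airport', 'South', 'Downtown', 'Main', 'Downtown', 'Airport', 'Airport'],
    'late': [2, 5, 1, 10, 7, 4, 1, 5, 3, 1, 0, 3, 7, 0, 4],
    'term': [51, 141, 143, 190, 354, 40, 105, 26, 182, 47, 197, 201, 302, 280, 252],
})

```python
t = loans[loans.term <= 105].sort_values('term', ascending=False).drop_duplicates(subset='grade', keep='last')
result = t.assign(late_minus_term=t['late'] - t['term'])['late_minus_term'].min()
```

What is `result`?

filter rows where term <= 105:
  grade   branch  late  term
0     C  Airport     2    51
5     B     Main     4    40
6     B    South     1   105
7     C  Airport     5    26
9     D    South     1    47
sort by term descending:
  grade   branch  late  term
6     B    South     1   105
0     C  Airport     2    51
9     D    South     1    47
5     B     Main     4    40
7     C  Airport     5    26
drop duplicate grade (keep=last):
  grade   branch  late  term
9     D    South     1    47
5     B     Main     4    40
7     C  Airport     5    26
add column late_minus_term = t['late'] - t['term']:
  grade   branch  late  term  late_minus_term
9     D    South     1    47              -46
5     B     Main     4    40              -36
7     C  Airport     5    26              -21

-46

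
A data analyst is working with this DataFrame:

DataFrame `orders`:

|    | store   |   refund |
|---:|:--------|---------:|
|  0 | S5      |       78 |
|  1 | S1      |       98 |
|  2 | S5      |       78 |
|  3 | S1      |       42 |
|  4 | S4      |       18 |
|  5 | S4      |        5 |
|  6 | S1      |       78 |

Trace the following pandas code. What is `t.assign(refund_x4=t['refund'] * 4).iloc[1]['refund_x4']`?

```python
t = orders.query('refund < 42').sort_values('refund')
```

72

filter rows where refund < 42:
  store  refund
4    S4      18
5    S4       5
sort by refund:
  store  refund
5    S4       5
4    S4      18
add column refund_x4 = t['refund'] * 4:
  store  refund  refund_x4
5    S4       5         20
4    S4      18         72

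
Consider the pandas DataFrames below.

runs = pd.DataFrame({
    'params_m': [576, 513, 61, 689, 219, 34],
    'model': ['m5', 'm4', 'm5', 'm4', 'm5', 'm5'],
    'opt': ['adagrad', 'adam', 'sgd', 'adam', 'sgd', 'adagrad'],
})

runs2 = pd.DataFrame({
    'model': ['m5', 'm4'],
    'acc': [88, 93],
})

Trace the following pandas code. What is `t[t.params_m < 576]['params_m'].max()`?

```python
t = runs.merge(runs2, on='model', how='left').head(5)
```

513

merge on 'model' (how='left') → 6 rows:
   params_m model      opt  acc
0       576    m5  adagrad   88
1       513    m4     adam   93
2        61    m5      sgd   88
3       689    m4     adam   93
4       219    m5      sgd   88
5        34    m5  adagrad   88
take first 5 rows:
   params_m model      opt  acc
0       576    m5  adagrad   88
1       513    m4     adam   93
2        61    m5      sgd   88
3       689    m4     adam   93
4       219    m5      sgd   88
filter rows where params_m < 576:
   params_m model   opt  acc
1       513    m4  adam   93
2        61    m5   sgd   88
4       219    m5   sgd   88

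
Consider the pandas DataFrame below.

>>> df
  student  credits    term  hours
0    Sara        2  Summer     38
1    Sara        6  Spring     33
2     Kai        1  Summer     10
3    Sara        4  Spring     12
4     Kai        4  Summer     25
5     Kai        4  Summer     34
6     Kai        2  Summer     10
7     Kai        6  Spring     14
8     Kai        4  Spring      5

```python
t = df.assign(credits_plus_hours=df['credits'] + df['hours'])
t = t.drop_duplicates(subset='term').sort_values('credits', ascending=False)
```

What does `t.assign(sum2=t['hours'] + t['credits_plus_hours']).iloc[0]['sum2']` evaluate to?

72

add column credits_plus_hours = df['credits'] + df['hours']:
  student  credits    term  hours  credits_plus_hours
0    Sara        2  Summer     38                  40
1    Sara        6  Spring     33                  39
2     Kai        1  Summer     10                  11
3    Sara        4  Spring     12                  16
4     Kai        4  Summer     25                  29
5     Kai        4  Summer     34                  38
6     Kai        2  Summer     10                  12
7     Kai        6  Spring     14                  20
8     Kai        4  Spring      5                   9
drop duplicate term (keep=first):
  student  credits    term  hours  credits_plus_hours
0    Sara        2  Summer     38                  40
1    Sara        6  Spring     33                  39
sort by credits descending:
  student  credits    term  hours  credits_plus_hours
1    Sara        6  Spring     33                  39
0    Sara        2  Summer     38                  40
add column sum2 = t['hours'] + t['credits_plus_hours']:
  student  credits    term  hours  credits_plus_hours  sum2
1    Sara        6  Spring     33                  39    72
0    Sara        2  Summer     38                  40    78
value at position 0, column 'sum2' → 72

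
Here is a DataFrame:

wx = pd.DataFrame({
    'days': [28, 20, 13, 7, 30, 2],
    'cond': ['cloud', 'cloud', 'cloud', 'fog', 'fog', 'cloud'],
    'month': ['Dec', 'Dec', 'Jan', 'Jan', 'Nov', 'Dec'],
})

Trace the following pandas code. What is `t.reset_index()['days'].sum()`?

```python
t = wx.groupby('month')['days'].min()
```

39

group by month, min of days:
month
Dec     2
Jan     7
Nov    30
Name: days, dtype: int64
reset_index():
  month  days
0   Dec     2
1   Jan     7
2   Nov    30
Hence 39.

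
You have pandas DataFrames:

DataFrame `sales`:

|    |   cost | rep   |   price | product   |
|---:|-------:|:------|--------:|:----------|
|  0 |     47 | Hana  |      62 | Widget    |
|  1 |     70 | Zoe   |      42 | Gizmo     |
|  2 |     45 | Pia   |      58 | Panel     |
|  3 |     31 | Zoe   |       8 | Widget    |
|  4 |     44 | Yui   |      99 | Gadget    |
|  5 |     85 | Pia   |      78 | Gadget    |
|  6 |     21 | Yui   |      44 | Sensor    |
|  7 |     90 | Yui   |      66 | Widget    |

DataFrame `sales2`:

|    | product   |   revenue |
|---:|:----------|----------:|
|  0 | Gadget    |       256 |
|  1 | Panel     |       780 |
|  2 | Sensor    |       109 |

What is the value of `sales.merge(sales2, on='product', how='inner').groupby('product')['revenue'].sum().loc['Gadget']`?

512

merge on 'product' (how='inner') → 4 rows:
   cost  rep  price product  revenue
0    45  Pia     58   Panel      780
1    44  Yui     99  Gadget      256
2    85  Pia     78  Gadget      256
3    21  Yui     44  Sensor      109
group by product, sum of revenue:
product
Gadget    512
Panel     780
Sensor    109
Name: revenue, dtype: int64
value at index 'Gadget' → 512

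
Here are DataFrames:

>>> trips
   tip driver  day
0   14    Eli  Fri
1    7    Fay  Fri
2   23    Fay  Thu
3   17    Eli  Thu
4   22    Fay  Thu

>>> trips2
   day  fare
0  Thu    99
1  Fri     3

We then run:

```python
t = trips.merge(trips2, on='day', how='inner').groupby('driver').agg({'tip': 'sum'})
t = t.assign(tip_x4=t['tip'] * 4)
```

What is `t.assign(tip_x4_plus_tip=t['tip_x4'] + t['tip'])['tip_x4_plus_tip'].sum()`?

415

merge on 'day' (how='inner') → 5 rows:
   tip driver  day  fare
0   14    Eli  Fri     3
1    7    Fay  Fri     3
2   23    Fay  Thu    99
3   17    Eli  Thu    99
4   22    Fay  Thu    99
group by driver, sum of tip:
        tip
driver     
Eli      31
Fay      52
add column tip_x4 = t['tip'] * 4:
        tip  tip_x4
driver             
Eli      31     124
Fay      52     208
add column tip_x4_plus_tip = t['tip_x4'] + t['tip']:
        tip  tip_x4  tip_x4_plus_tip
driver                              
Eli      31     124              155
Fay      52     208              260
The sum of column 'tip_x4_plus_tip' is 415.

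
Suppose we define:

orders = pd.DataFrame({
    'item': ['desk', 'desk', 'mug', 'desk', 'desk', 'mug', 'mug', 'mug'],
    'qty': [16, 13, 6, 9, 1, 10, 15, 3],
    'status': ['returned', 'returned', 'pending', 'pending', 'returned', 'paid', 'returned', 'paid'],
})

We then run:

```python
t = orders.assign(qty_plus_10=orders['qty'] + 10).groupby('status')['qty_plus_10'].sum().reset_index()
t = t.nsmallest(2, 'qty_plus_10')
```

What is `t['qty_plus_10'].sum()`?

68

add column qty_plus_10 = orders['qty'] + 10:
   item  qty    status  qty_plus_10
0  desk   16  returned           26
1  desk   13  returned           23
2   mug    6   pending           16
3  desk    9   pending           19
4  desk    1  returned           11
5   mug   10      paid           20
6   mug   15  returned           25
7   mug    3      paid           13
group by status, sum of qty_plus_10:
status
paid        33
pending     35
returned    85
Name: qty_plus_10, dtype: int64
reset_index():
     status  qty_plus_10
0      paid           33
1   pending           35
2  returned           85
take 2 rows with smallest qty_plus_10:
    status  qty_plus_10
0     paid           33
1  pending           35
Hence 68.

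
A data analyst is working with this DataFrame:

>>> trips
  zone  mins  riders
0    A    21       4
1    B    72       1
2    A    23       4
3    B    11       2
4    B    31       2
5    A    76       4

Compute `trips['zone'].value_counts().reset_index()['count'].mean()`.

value_counts of zone:
zone
A    3
B    3
Name: count, dtype: int64
reset_index():
  zone  count
0    A      3
1    B      3
Reading off the mean of column 'count', we get 3.0.

3.0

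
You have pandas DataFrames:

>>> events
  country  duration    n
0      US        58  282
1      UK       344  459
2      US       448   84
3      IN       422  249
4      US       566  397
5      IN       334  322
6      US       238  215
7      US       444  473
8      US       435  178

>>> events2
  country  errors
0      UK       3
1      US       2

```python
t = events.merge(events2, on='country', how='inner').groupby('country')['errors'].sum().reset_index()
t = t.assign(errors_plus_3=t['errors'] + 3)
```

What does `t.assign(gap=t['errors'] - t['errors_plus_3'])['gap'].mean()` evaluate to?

merge on 'country' (how='inner') → 7 rows:
  country  duration    n  errors
0      US        58  282       2
1      UK       344  459       3
2      US       448   84       2
3      US       566  397       2
4      US       238  215       2
5      US       444  473       2
6      US       435  178       2
group by country, sum of errors:
country
UK     3
US    12
Name: errors, dtype: int64
reset_index():
  country  errors
0      UK       3
1      US      12
add column errors_plus_3 = t['errors'] + 3:
  country  errors  errors_plus_3
0      UK       3              6
1      US      12             15
add column gap = t['errors'] - t['errors_plus_3']:
  country  errors  errors_plus_3  gap
0      UK       3              6   -3
1      US      12             15   -3

-3.0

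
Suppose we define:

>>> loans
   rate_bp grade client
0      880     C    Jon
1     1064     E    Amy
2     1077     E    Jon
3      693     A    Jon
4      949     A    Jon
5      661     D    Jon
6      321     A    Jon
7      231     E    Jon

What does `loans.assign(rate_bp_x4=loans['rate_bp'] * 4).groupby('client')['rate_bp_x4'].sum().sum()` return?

add column rate_bp_x4 = loans['rate_bp'] * 4:
   rate_bp grade client  rate_bp_x4
0      880     C    Jon        3520
1     1064     E    Amy        4256
2     1077     E    Jon        4308
3      693     A    Jon        2772
4      949     A    Jon        3796
5      661     D    Jon        2644
6      321     A    Jon        1284
7      231     E    Jon         924
group by client, sum of rate_bp_x4:
client
Amy     4256
Jon    19248
Name: rate_bp_x4, dtype: int64
Taking the sum of the resulting series gives 23504.

23504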